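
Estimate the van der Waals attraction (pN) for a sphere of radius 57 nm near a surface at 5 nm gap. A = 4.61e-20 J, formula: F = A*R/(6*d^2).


Convert to SI: R = 57 nm = 5.7e-08 m, d = 5 nm = 5e-09 m
F = A * R / (6 * d^2)
F = 4.61e-20 * 5.7e-08 / (6 * (5e-09)^2)
F = 1.7518e-11 N = 17.518 pN

17.518


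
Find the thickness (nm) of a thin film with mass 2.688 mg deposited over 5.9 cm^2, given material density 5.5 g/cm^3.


Convert: m = 2.688 mg = 2.6880e-06 kg, A = 5.9 cm^2 = 5.9000e-04 m^2, rho = 5.5 g/cm^3 = 5500 kg/m^3
t = m / (A * rho)
t = 2.6880e-06 / (5.9000e-04 * 5500)
t = 8.2835e-07 m = 828.4 nm

828.4


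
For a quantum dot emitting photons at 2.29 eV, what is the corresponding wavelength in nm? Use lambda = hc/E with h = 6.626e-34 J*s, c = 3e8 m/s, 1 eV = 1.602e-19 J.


Convert energy: E = 2.29 eV = 2.29 * 1.602e-19 = 3.66858e-19 J
lambda = h*c / E = 6.626e-34 * 3e8 / 3.66858e-19
lambda = 5.41845e-07 m = 541.8 nm

541.8


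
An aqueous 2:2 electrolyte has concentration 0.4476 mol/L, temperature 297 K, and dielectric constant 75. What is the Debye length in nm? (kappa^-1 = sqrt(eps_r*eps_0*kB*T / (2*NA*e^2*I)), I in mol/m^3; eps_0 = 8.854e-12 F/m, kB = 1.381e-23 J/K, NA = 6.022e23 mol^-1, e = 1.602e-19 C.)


Ionic strength I = 0.4476 * 2^2 * 1000 = 1790.4 mol/m^3
kappa^-1 = sqrt(75 * 8.854e-12 * 1.381e-23 * 297 / (2 * 6.022e23 * (1.602e-19)^2 * 1790.4))
kappa^-1 = 0.222 nm

0.222


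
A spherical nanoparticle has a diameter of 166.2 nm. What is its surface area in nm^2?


Radius r = 166.2/2 = 83.1 nm
Surface area SA = 4 * pi * r^2
SA = 4 * pi * (83.1)^2
SA = 86778.45 nm^2

86778.45


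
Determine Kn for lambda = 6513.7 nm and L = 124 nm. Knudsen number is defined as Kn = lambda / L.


Knudsen number Kn = lambda / L
Kn = 6513.7 / 124
Kn = 52.5298

52.5298


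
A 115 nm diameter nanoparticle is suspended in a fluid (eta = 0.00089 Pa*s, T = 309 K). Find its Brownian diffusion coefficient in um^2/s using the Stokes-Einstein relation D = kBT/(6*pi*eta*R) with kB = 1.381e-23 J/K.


Radius R = 115/2 = 57.5 nm = 5.75e-08 m
D = kB*T / (6*pi*eta*R)
D = 1.381e-23 * 309 / (6 * pi * 0.00089 * 5.75e-08)
D = 4.42378e-12 m^2/s = 4.424 um^2/s

4.424


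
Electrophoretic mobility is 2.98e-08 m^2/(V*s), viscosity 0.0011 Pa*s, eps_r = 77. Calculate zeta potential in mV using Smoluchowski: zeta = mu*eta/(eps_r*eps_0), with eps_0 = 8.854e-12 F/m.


Smoluchowski equation: zeta = mu * eta / (eps_r * eps_0)
zeta = 2.98e-08 * 0.0011 / (77 * 8.854e-12)
zeta = 0.048082 V = 48.08 mV

48.08


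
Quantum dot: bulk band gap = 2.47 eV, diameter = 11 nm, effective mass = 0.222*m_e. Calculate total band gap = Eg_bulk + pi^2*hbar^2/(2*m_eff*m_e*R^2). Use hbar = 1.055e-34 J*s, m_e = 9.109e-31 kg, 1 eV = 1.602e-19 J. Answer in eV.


Radius R = 11/2 nm = 5.5e-09 m
Confinement energy dE = pi^2 * hbar^2 / (2 * m_eff * m_e * R^2)
dE = pi^2 * (1.055e-34)^2 / (2 * 0.222 * 9.109e-31 * (5.5e-09)^2) J, divided by 1.602e-19 J/eV
dE = 0.056 eV
Total band gap = E_g(bulk) + dE = 2.47 + 0.056 = 2.526 eV

2.526


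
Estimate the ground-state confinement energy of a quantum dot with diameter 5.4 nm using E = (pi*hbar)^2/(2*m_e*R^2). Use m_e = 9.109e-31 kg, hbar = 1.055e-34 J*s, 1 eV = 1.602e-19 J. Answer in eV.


Radius R = 5.4/2 = 2.7 nm = 2.7e-09 m
E = (pi * 1.055e-34)^2 / (2 * 9.109e-31 * (2.7e-09)^2)
E(J) = 8.27135e-21
E = E(J) / 1.602e-19 = 0.0516 eV

0.0516


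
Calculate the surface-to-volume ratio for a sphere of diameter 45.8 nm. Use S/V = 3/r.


Radius r = 45.8/2 = 22.9 nm
S/V = 3 / r = 3 / 22.9
S/V = 0.131 nm^-1

0.131


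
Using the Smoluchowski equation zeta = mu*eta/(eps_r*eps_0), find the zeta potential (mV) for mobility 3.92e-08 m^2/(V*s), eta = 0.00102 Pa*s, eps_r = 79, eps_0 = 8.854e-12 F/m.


Smoluchowski equation: zeta = mu * eta / (eps_r * eps_0)
zeta = 3.92e-08 * 0.00102 / (79 * 8.854e-12)
zeta = 0.057164 V = 57.16 mV

57.16


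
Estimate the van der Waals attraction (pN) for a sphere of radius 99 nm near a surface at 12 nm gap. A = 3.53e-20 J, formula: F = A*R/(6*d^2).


Convert to SI: R = 99 nm = 9.9e-08 m, d = 12 nm = 1.2e-08 m
F = A * R / (6 * d^2)
F = 3.53e-20 * 9.9e-08 / (6 * (1.2e-08)^2)
F = 4.04479e-12 N = 4.045 pN

4.045


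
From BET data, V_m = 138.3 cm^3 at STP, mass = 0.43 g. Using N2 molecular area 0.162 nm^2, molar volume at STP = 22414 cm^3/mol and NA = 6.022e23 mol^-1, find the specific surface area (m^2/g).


Number of moles in monolayer = V_m / 22414 = 138.3 / 22414 = 0.00617025
Number of molecules = moles * NA = 0.00617025 * 6.022e23
SA = molecules * sigma / mass
SA = (138.3 / 22414) * 6.022e23 * 0.162e-18 / 0.43
SA = 1399.9 m^2/g

1399.9


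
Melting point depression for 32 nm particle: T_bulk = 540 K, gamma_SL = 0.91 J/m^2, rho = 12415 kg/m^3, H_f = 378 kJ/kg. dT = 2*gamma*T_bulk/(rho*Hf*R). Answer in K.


Radius R = 32/2 = 16 nm = 1.6e-08 m
Convert H_f = 378 kJ/kg = 378000 J/kg
dT = 2 * gamma_SL * T_bulk / (rho * H_f * R)
dT = 2 * 0.91 * 540 / (12415 * 378000 * 1.6e-08)
dT = 13.1 K

13.1


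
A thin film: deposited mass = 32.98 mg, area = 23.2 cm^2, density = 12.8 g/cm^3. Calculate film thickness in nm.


Convert: m = 32.98 mg = 3.2980e-05 kg, A = 23.2 cm^2 = 2.3200e-03 m^2, rho = 12.8 g/cm^3 = 12800 kg/m^3
t = m / (A * rho)
t = 3.2980e-05 / (2.3200e-03 * 12800)
t = 1.1106e-06 m = 1110.6 nm

1110.6


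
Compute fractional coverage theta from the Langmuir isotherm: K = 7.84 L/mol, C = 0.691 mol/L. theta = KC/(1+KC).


Langmuir isotherm: theta = K*C / (1 + K*C)
K*C = 7.84 * 0.691 = 5.41744
theta = 5.41744 / (1 + 5.41744) = 5.41744 / 6.41744
theta = 0.8442

0.8442


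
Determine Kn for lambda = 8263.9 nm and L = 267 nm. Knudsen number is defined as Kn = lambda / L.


Knudsen number Kn = lambda / L
Kn = 8263.9 / 267
Kn = 30.9509

30.9509


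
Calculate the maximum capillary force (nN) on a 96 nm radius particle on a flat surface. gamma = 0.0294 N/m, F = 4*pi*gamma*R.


Convert radius: R = 96 nm = 9.6e-08 m
F = 4 * pi * gamma * R
F = 4 * pi * 0.0294 * 9.6e-08
F = 3.54673e-08 N = 35.4673 nN

35.4673


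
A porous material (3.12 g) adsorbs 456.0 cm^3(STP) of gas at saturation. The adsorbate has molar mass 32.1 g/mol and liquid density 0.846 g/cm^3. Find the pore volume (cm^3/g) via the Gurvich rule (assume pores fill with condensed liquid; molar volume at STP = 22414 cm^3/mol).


Moles adsorbed n = V_ads / 22414 = 456.0 / 22414 = 2.034443e-02 mol
Liquid volume V_liq = n * M / rho_liq = 2.034443e-02 * 32.1 / 0.846 = 0.77193 cm^3
Specific pore volume V_pore = V_liq / m_sample = 0.77193 / 3.12
V_pore = 0.2474 cm^3/g

0.2474


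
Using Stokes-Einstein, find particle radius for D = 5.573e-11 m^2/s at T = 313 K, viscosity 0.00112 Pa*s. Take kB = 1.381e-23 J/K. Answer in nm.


Stokes-Einstein: R = kB*T / (6*pi*eta*D)
R = 1.381e-23 * 313 / (6 * pi * 0.00112 * 5.573e-11)
R = 3.67392e-09 m = 3.67 nm

3.67


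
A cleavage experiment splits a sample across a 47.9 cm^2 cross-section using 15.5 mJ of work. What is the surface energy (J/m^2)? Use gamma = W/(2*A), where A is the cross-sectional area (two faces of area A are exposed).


Convert: A = 47.9 cm^2 = 0.00479 m^2, W = 15.5 mJ = 0.0155 J
Cleaving exposes two faces of area A, so total new surface = 2*A and gamma = W / (2*A)
gamma = 0.0155 / (2 * 0.00479)
gamma = 1.618 J/m^2

1.618


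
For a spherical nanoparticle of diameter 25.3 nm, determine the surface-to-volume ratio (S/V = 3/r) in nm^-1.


Radius r = 25.3/2 = 12.65 nm
S/V = 3 / r = 3 / 12.65
S/V = 0.2372 nm^-1

0.2372


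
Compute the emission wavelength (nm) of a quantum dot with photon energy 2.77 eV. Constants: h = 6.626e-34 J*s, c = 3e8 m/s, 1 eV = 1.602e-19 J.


Convert energy: E = 2.77 eV = 2.77 * 1.602e-19 = 4.43754e-19 J
lambda = h*c / E = 6.626e-34 * 3e8 / 4.43754e-19
lambda = 4.47951e-07 m = 448.0 nm

448.0


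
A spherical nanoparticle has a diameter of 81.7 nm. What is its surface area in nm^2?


Radius r = 81.7/2 = 40.85 nm
Surface area SA = 4 * pi * r^2
SA = 4 * pi * (40.85)^2
SA = 20969.79 nm^2

20969.79


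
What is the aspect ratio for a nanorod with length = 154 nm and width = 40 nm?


Aspect ratio AR = length / diameter
AR = 154 / 40
AR = 3.85

3.85


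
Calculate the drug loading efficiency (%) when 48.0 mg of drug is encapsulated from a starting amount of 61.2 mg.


Drug loading efficiency = (drug loaded / drug initial) * 100
DLE = 48.0 / 61.2 * 100
DLE = 0.7843 * 100
DLE = 78.43%

78.43


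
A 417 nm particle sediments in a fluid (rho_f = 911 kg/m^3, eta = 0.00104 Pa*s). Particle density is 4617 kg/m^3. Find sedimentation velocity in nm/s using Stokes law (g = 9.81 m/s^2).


Radius R = 417/2 nm = 2.085e-07 m
Density difference = 4617 - 911 = 3706 kg/m^3
v = 2 * R^2 * (rho_p - rho_f) * g / (9 * eta)
v = 2 * (2.085e-07)^2 * 3706 * 9.81 / (9 * 0.00104)
v = 3.37707e-07 m/s = 337.7075 nm/s

337.7075


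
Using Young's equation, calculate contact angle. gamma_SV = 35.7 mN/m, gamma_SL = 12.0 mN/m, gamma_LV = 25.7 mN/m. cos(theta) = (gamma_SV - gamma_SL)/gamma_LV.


cos(theta) = (gamma_SV - gamma_SL) / gamma_LV
cos(theta) = (35.7 - 12.0) / 25.7
cos(theta) = 0.922179
theta = arccos(0.922179) = 22.75 degrees

22.75


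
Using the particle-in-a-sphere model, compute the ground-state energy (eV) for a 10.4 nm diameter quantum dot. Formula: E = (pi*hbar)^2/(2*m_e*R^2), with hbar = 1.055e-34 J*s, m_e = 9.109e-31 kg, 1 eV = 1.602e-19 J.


Radius R = 10.4/2 = 5.2 nm = 5.2e-09 m
E = (pi * 1.055e-34)^2 / (2 * 9.109e-31 * (5.2e-09)^2)
E(J) = 2.22996e-21
E = E(J) / 1.602e-19 = 0.0139 eV

0.0139


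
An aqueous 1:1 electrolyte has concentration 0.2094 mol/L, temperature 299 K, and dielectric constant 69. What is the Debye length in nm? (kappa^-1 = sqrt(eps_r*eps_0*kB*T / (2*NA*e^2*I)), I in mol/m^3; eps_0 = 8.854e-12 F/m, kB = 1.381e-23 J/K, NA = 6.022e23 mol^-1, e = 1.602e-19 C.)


Ionic strength I = 0.2094 * 1^2 * 1000 = 209.4 mol/m^3
kappa^-1 = sqrt(69 * 8.854e-12 * 1.381e-23 * 299 / (2 * 6.022e23 * (1.602e-19)^2 * 209.4))
kappa^-1 = 0.624 nm

0.624


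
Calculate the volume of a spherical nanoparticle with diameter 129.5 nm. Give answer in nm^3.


Radius r = 129.5/2 = 64.75 nm
Volume V = (4/3) * pi * r^3
V = (4/3) * pi * (64.75)^3
V = 1137124.27 nm^3

1137124.27


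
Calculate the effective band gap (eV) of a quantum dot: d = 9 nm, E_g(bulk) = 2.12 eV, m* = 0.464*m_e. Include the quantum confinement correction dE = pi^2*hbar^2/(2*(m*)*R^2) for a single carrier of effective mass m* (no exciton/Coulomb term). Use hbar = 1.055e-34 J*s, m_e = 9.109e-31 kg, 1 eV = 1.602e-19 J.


Radius R = 9/2 nm = 4.5e-09 m
Confinement energy dE = pi^2 * hbar^2 / (2 * m_eff * m_e * R^2)
dE = pi^2 * (1.055e-34)^2 / (2 * 0.464 * 9.109e-31 * (4.5e-09)^2) J, divided by 1.602e-19 J/eV
dE = 0.0401 eV
Total band gap = E_g(bulk) + dE = 2.12 + 0.0401 = 2.1601 eV

2.1601


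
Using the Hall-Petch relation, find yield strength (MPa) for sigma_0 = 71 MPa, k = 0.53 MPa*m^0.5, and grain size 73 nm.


d = 73 nm = 7.3e-08 m
sqrt(d) = 0.0002701851
Hall-Petch contribution = k / sqrt(d) = 0.53 / 0.0002701851 = 1961.6 MPa
sigma = sigma_0 + k/sqrt(d) = 71 + 1961.6 = 2032.6 MPa

2032.6


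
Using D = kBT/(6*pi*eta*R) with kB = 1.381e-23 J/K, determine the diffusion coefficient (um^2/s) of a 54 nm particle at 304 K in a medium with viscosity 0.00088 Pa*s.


Radius R = 54/2 = 27 nm = 2.7e-08 m
D = kB*T / (6*pi*eta*R)
D = 1.381e-23 * 304 / (6 * pi * 0.00088 * 2.7e-08)
D = 9.37389e-12 m^2/s = 9.374 um^2/s

9.374


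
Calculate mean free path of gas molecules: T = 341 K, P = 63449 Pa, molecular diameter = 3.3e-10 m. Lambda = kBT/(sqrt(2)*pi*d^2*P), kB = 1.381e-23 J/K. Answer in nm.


Mean free path: lambda = kB*T / (sqrt(2) * pi * d^2 * P)
lambda = 1.381e-23 * 341 / (sqrt(2) * pi * (3.3e-10)^2 * 63449)
lambda = 1.53402e-07 m
lambda = 153.4 nm

153.4


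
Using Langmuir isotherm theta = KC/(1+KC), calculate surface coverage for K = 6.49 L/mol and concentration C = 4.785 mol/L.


Langmuir isotherm: theta = K*C / (1 + K*C)
K*C = 6.49 * 4.785 = 31.05465
theta = 31.05465 / (1 + 31.05465) = 31.05465 / 32.05465
theta = 0.9688

0.9688


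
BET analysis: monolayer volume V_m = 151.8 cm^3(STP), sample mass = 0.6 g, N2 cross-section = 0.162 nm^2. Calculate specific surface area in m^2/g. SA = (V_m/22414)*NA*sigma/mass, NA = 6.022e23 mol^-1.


Number of moles in monolayer = V_m / 22414 = 151.8 / 22414 = 0.00677255
Number of molecules = moles * NA = 0.00677255 * 6.022e23
SA = molecules * sigma / mass
SA = (151.8 / 22414) * 6.022e23 * 0.162e-18 / 0.6
SA = 1101.2 m^2/g

1101.2


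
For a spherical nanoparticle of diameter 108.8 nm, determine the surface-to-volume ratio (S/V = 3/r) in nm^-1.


Radius r = 108.8/2 = 54.4 nm
S/V = 3 / r = 3 / 54.4
S/V = 0.0551 nm^-1

0.0551


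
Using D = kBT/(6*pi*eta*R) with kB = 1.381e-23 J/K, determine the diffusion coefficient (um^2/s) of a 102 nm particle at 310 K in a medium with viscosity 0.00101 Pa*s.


Radius R = 102/2 = 51 nm = 5.1e-08 m
D = kB*T / (6*pi*eta*R)
D = 1.381e-23 * 310 / (6 * pi * 0.00101 * 5.1e-08)
D = 4.40923e-12 m^2/s = 4.409 um^2/s

4.409


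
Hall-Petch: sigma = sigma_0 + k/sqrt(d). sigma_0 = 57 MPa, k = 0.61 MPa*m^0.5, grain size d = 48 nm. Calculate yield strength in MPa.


d = 48 nm = 4.8e-08 m
sqrt(d) = 0.000219089
Hall-Petch contribution = k / sqrt(d) = 0.61 / 0.000219089 = 2784.3 MPa
sigma = sigma_0 + k/sqrt(d) = 57 + 2784.3 = 2841.3 MPa

2841.3


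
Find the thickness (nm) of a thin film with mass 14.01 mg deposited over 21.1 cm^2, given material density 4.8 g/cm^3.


Convert: m = 14.01 mg = 1.4010e-05 kg, A = 21.1 cm^2 = 2.1100e-03 m^2, rho = 4.8 g/cm^3 = 4800 kg/m^3
t = m / (A * rho)
t = 1.4010e-05 / (2.1100e-03 * 4800)
t = 1.3833e-06 m = 1383.3 nm

1383.3


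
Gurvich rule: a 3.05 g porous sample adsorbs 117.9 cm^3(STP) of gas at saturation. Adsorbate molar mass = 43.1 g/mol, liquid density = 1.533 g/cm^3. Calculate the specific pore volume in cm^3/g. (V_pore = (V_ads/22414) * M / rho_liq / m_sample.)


Moles adsorbed n = V_ads / 22414 = 117.9 / 22414 = 5.260105e-03 mol
Liquid volume V_liq = n * M / rho_liq = 5.260105e-03 * 43.1 / 1.533 = 0.14789 cm^3
Specific pore volume V_pore = V_liq / m_sample = 0.14789 / 3.05
V_pore = 0.0485 cm^3/g

0.0485


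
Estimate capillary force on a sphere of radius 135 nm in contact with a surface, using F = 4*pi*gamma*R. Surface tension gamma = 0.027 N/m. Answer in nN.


Convert radius: R = 135 nm = 1.35e-07 m
F = 4 * pi * gamma * R
F = 4 * pi * 0.027 * 1.35e-07
F = 4.58044e-08 N = 45.8044 nN

45.8044


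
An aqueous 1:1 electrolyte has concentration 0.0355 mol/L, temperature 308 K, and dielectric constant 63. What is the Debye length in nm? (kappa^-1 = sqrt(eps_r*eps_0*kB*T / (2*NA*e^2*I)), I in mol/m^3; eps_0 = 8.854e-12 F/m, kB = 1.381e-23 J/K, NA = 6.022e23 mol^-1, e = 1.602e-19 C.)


Ionic strength I = 0.0355 * 1^2 * 1000 = 35.5 mol/m^3
kappa^-1 = sqrt(63 * 8.854e-12 * 1.381e-23 * 308 / (2 * 6.022e23 * (1.602e-19)^2 * 35.5))
kappa^-1 = 1.47 nm

1.47


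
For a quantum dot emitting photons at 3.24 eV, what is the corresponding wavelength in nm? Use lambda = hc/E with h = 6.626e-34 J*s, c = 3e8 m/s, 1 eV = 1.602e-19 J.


Convert energy: E = 3.24 eV = 3.24 * 1.602e-19 = 5.19048e-19 J
lambda = h*c / E = 6.626e-34 * 3e8 / 5.19048e-19
lambda = 3.8297e-07 m = 383.0 nm

383.0


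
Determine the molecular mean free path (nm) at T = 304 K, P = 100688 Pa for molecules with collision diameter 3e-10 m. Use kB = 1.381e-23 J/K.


Mean free path: lambda = kB*T / (sqrt(2) * pi * d^2 * P)
lambda = 1.381e-23 * 304 / (sqrt(2) * pi * (3e-10)^2 * 100688)
lambda = 1.04275e-07 m
lambda = 104.28 nm

104.28


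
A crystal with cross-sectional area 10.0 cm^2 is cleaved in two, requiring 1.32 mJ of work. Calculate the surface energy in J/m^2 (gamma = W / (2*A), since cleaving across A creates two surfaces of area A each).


Convert: A = 10.0 cm^2 = 0.001 m^2, W = 1.32 mJ = 0.00132 J
Cleaving exposes two faces of area A, so total new surface = 2*A and gamma = W / (2*A)
gamma = 0.00132 / (2 * 0.001)
gamma = 0.66 J/m^2

0.66


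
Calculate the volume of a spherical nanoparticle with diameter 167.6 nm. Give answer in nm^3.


Radius r = 167.6/2 = 83.8 nm
Volume V = (4/3) * pi * r^3
V = (4/3) * pi * (83.8)^3
V = 2465021.24 nm^3

2465021.24


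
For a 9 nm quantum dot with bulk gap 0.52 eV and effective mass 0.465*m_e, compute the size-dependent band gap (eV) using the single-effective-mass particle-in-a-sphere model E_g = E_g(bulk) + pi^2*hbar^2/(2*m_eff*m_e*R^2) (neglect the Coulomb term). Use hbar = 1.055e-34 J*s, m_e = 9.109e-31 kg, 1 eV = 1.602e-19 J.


Radius R = 9/2 nm = 4.5e-09 m
Confinement energy dE = pi^2 * hbar^2 / (2 * m_eff * m_e * R^2)
dE = pi^2 * (1.055e-34)^2 / (2 * 0.465 * 9.109e-31 * (4.5e-09)^2) J, divided by 1.602e-19 J/eV
dE = 0.04 eV
Total band gap = E_g(bulk) + dE = 0.52 + 0.04 = 0.56 eV

0.56


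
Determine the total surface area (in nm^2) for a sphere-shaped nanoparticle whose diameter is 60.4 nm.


Radius r = 60.4/2 = 30.2 nm
Surface area SA = 4 * pi * r^2
SA = 4 * pi * (30.2)^2
SA = 11461.03 nm^2

11461.03


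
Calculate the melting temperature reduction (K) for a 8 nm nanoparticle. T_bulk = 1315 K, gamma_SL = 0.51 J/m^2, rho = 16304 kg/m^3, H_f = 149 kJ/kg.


Radius R = 8/2 = 4 nm = 4e-09 m
Convert H_f = 149 kJ/kg = 149000 J/kg
dT = 2 * gamma_SL * T_bulk / (rho * H_f * R)
dT = 2 * 0.51 * 1315 / (16304 * 149000 * 4e-09)
dT = 138.0 K

138.0


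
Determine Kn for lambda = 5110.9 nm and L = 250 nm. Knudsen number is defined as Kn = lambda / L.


Knudsen number Kn = lambda / L
Kn = 5110.9 / 250
Kn = 20.4436

20.4436


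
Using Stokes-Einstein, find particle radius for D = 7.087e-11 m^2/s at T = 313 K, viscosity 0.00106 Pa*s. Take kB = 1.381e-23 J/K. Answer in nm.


Stokes-Einstein: R = kB*T / (6*pi*eta*D)
R = 1.381e-23 * 313 / (6 * pi * 0.00106 * 7.087e-11)
R = 3.05259e-09 m = 3.05 nm

3.05


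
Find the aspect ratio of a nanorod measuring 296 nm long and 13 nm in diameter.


Aspect ratio AR = length / diameter
AR = 296 / 13
AR = 22.77

22.77


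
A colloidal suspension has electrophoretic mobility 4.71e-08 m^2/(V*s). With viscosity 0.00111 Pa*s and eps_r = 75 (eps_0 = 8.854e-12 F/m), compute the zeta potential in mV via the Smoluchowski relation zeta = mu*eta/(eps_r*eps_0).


Smoluchowski equation: zeta = mu * eta / (eps_r * eps_0)
zeta = 4.71e-08 * 0.00111 / (75 * 8.854e-12)
zeta = 0.078731 V = 78.73 mV

78.73


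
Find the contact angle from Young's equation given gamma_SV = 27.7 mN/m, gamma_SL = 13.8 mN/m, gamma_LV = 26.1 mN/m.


cos(theta) = (gamma_SV - gamma_SL) / gamma_LV
cos(theta) = (27.7 - 13.8) / 26.1
cos(theta) = 0.532567
theta = arccos(0.532567) = 57.82 degrees

57.82


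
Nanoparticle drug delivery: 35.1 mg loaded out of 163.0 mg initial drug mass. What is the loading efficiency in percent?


Drug loading efficiency = (drug loaded / drug initial) * 100
DLE = 35.1 / 163.0 * 100
DLE = 0.2153 * 100
DLE = 21.53%

21.53


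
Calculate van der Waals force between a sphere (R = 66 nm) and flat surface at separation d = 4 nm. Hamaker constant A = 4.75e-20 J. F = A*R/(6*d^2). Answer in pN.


Convert to SI: R = 66 nm = 6.6e-08 m, d = 4 nm = 4e-09 m
F = A * R / (6 * d^2)
F = 4.75e-20 * 6.6e-08 / (6 * (4e-09)^2)
F = 3.26563e-11 N = 32.656 pN

32.656


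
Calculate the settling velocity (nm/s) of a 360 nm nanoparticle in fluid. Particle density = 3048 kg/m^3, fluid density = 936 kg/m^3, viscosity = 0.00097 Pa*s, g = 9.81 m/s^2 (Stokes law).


Radius R = 360/2 nm = 1.8e-07 m
Density difference = 3048 - 936 = 2112 kg/m^3
v = 2 * R^2 * (rho_p - rho_f) * g / (9 * eta)
v = 2 * (1.8e-07)^2 * 2112 * 9.81 / (9 * 0.00097)
v = 1.53788e-07 m/s = 153.7884 nm/s

153.7884


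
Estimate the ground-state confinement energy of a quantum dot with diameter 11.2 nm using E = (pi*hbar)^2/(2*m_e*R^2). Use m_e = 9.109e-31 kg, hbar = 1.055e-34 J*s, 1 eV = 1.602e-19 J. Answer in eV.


Radius R = 11.2/2 = 5.6 nm = 5.6e-09 m
E = (pi * 1.055e-34)^2 / (2 * 9.109e-31 * (5.6e-09)^2)
E(J) = 1.92277e-21
E = E(J) / 1.602e-19 = 0.012 eV

0.012


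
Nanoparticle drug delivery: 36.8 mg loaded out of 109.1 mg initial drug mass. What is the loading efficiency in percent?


Drug loading efficiency = (drug loaded / drug initial) * 100
DLE = 36.8 / 109.1 * 100
DLE = 0.3373 * 100
DLE = 33.73%

33.73


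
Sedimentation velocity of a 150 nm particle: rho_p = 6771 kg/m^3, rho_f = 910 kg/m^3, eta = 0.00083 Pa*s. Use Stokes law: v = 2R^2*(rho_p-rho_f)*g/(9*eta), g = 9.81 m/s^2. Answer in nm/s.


Radius R = 150/2 nm = 7.5e-08 m
Density difference = 6771 - 910 = 5861 kg/m^3
v = 2 * R^2 * (rho_p - rho_f) * g / (9 * eta)
v = 2 * (7.5e-08)^2 * 5861 * 9.81 / (9 * 0.00083)
v = 8.6591e-08 m/s = 86.591 nm/s

86.591


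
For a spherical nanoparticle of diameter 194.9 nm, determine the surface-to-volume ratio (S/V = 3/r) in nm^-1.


Radius r = 194.9/2 = 97.45 nm
S/V = 3 / r = 3 / 97.45
S/V = 0.0308 nm^-1

0.0308


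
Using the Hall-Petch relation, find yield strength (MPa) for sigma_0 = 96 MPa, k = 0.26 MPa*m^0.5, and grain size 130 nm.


d = 130 nm = 1.3e-07 m
sqrt(d) = 0.0003605551
Hall-Petch contribution = k / sqrt(d) = 0.26 / 0.0003605551 = 721.1 MPa
sigma = sigma_0 + k/sqrt(d) = 96 + 721.1 = 817.1 MPa

817.1


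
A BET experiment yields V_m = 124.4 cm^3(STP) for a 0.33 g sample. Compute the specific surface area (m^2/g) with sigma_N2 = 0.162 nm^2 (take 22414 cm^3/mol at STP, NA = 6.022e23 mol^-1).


Number of moles in monolayer = V_m / 22414 = 124.4 / 22414 = 0.0055501
Number of molecules = moles * NA = 0.0055501 * 6.022e23
SA = molecules * sigma / mass
SA = (124.4 / 22414) * 6.022e23 * 0.162e-18 / 0.33
SA = 1640.8 m^2/g

1640.8


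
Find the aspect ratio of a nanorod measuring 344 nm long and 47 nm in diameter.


Aspect ratio AR = length / diameter
AR = 344 / 47
AR = 7.32

7.32


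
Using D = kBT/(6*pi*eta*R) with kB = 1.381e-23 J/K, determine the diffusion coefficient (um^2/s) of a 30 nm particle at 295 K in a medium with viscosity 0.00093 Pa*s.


Radius R = 30/2 = 15 nm = 1.5e-08 m
D = kB*T / (6*pi*eta*R)
D = 1.381e-23 * 295 / (6 * pi * 0.00093 * 1.5e-08)
D = 1.54932e-11 m^2/s = 15.493 um^2/s

15.493


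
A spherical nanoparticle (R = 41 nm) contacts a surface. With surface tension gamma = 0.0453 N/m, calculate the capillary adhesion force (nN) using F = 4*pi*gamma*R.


Convert radius: R = 41 nm = 4.1e-08 m
F = 4 * pi * gamma * R
F = 4 * pi * 0.0453 * 4.1e-08
F = 2.33395e-08 N = 23.3395 nN

23.3395


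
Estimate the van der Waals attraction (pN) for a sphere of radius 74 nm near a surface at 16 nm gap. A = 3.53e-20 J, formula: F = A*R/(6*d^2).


Convert to SI: R = 74 nm = 7.4e-08 m, d = 16 nm = 1.6e-08 m
F = A * R / (6 * d^2)
F = 3.53e-20 * 7.4e-08 / (6 * (1.6e-08)^2)
F = 1.70065e-12 N = 1.701 pN

1.701


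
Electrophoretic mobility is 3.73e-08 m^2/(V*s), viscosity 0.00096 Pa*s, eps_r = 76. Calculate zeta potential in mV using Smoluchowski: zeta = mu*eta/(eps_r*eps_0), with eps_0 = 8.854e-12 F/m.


Smoluchowski equation: zeta = mu * eta / (eps_r * eps_0)
zeta = 3.73e-08 * 0.00096 / (76 * 8.854e-12)
zeta = 0.053214 V = 53.21 mV

53.21


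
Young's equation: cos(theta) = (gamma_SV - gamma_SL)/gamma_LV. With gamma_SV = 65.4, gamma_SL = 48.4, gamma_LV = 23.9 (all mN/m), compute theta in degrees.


cos(theta) = (gamma_SV - gamma_SL) / gamma_LV
cos(theta) = (65.4 - 48.4) / 23.9
cos(theta) = 0.711297
theta = arccos(0.711297) = 44.66 degrees

44.66


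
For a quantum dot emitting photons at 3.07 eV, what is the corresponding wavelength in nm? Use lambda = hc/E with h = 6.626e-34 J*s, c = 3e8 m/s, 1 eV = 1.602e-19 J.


Convert energy: E = 3.07 eV = 3.07 * 1.602e-19 = 4.91814e-19 J
lambda = h*c / E = 6.626e-34 * 3e8 / 4.91814e-19
lambda = 4.04177e-07 m = 404.2 nm

404.2


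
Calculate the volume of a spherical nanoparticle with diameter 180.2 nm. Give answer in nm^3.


Radius r = 180.2/2 = 90.1 nm
Volume V = (4/3) * pi * r^3
V = (4/3) * pi * (90.1)^3
V = 3063818.13 nm^3

3063818.13


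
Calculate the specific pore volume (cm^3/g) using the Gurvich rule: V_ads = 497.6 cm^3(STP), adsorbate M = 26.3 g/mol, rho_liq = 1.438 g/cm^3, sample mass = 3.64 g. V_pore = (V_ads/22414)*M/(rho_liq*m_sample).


Moles adsorbed n = V_ads / 22414 = 497.6 / 22414 = 2.220041e-02 mol
Liquid volume V_liq = n * M / rho_liq = 2.220041e-02 * 26.3 / 1.438 = 0.40603 cm^3
Specific pore volume V_pore = V_liq / m_sample = 0.40603 / 3.64
V_pore = 0.1115 cm^3/g

0.1115


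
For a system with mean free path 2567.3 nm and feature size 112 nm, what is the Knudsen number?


Knudsen number Kn = lambda / L
Kn = 2567.3 / 112
Kn = 22.9223

22.9223


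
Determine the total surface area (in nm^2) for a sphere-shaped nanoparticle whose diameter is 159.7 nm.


Radius r = 159.7/2 = 79.85 nm
Surface area SA = 4 * pi * r^2
SA = 4 * pi * (79.85)^2
SA = 80123.46 nm^2

80123.46


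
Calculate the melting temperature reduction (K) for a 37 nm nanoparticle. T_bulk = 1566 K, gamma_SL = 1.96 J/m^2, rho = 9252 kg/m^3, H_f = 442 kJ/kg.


Radius R = 37/2 = 18.5 nm = 1.85e-08 m
Convert H_f = 442 kJ/kg = 442000 J/kg
dT = 2 * gamma_SL * T_bulk / (rho * H_f * R)
dT = 2 * 1.96 * 1566 / (9252 * 442000 * 1.85e-08)
dT = 81.1 K

81.1


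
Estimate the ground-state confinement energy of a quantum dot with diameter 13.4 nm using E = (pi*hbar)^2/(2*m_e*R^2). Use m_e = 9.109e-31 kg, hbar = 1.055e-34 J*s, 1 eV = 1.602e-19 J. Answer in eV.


Radius R = 13.4/2 = 6.7 nm = 6.7e-09 m
E = (pi * 1.055e-34)^2 / (2 * 9.109e-31 * (6.7e-09)^2)
E(J) = 1.34324e-21
E = E(J) / 1.602e-19 = 0.0084 eV

0.0084


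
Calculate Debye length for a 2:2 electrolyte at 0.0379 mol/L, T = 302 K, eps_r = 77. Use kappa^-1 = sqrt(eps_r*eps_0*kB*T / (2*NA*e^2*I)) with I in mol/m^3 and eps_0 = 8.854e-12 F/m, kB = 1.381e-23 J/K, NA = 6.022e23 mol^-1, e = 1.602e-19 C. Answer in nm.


Ionic strength I = 0.0379 * 2^2 * 1000 = 151.6 mol/m^3
kappa^-1 = sqrt(77 * 8.854e-12 * 1.381e-23 * 302 / (2 * 6.022e23 * (1.602e-19)^2 * 151.6))
kappa^-1 = 0.779 nm

0.779


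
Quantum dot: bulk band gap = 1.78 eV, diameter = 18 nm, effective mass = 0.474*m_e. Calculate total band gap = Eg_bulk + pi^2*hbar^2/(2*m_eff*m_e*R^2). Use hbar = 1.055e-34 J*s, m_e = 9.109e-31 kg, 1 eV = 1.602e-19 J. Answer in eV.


Radius R = 18/2 nm = 9e-09 m
Confinement energy dE = pi^2 * hbar^2 / (2 * m_eff * m_e * R^2)
dE = pi^2 * (1.055e-34)^2 / (2 * 0.474 * 9.109e-31 * (9e-09)^2) J, divided by 1.602e-19 J/eV
dE = 0.0098 eV
Total band gap = E_g(bulk) + dE = 1.78 + 0.0098 = 1.7898 eV

1.7898


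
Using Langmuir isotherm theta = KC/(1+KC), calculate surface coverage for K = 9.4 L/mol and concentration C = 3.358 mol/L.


Langmuir isotherm: theta = K*C / (1 + K*C)
K*C = 9.4 * 3.358 = 31.5652
theta = 31.5652 / (1 + 31.5652) = 31.5652 / 32.5652
theta = 0.9693

0.9693


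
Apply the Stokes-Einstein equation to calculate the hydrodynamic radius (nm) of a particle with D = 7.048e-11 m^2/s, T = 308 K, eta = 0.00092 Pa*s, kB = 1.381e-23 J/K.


Stokes-Einstein: R = kB*T / (6*pi*eta*D)
R = 1.381e-23 * 308 / (6 * pi * 0.00092 * 7.048e-11)
R = 3.48008e-09 m = 3.48 nm

3.48


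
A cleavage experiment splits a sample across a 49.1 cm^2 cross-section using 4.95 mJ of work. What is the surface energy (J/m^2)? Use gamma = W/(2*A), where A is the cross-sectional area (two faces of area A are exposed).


Convert: A = 49.1 cm^2 = 0.00491 m^2, W = 4.95 mJ = 0.00495 J
Cleaving exposes two faces of area A, so total new surface = 2*A and gamma = W / (2*A)
gamma = 0.00495 / (2 * 0.00491)
gamma = 0.504 J/m^2

0.504


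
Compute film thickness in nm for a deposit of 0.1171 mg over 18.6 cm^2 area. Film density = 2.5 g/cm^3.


Convert: m = 0.1171 mg = 1.1710e-07 kg, A = 18.6 cm^2 = 1.8600e-03 m^2, rho = 2.5 g/cm^3 = 2500 kg/m^3
t = m / (A * rho)
t = 1.1710e-07 / (1.8600e-03 * 2500)
t = 2.5183e-08 m = 25.2 nm

25.2


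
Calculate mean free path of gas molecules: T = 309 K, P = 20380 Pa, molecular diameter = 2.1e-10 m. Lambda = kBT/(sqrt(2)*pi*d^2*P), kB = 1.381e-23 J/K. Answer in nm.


Mean free path: lambda = kB*T / (sqrt(2) * pi * d^2 * P)
lambda = 1.381e-23 * 309 / (sqrt(2) * pi * (2.1e-10)^2 * 20380)
lambda = 1.06867e-06 m
lambda = 1068.67 nm

1068.67


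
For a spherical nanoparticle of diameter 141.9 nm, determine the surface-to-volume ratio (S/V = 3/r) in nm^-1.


Radius r = 141.9/2 = 70.95 nm
S/V = 3 / r = 3 / 70.95
S/V = 0.0423 nm^-1

0.0423


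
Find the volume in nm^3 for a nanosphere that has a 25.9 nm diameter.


Radius r = 25.9/2 = 12.95 nm
Volume V = (4/3) * pi * r^3
V = (4/3) * pi * (12.95)^3
V = 9096.99 nm^3

9096.99


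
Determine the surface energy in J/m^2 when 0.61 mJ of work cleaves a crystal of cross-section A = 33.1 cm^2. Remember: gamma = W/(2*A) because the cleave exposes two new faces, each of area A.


Convert: A = 33.1 cm^2 = 0.00331 m^2, W = 0.61 mJ = 0.00061 J
Cleaving exposes two faces of area A, so total new surface = 2*A and gamma = W / (2*A)
gamma = 0.00061 / (2 * 0.00331)
gamma = 0.092 J/m^2

0.092


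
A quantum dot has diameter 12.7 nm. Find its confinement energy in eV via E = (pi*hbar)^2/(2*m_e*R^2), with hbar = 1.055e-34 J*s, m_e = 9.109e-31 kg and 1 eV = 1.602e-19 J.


Radius R = 12.7/2 = 6.35 nm = 6.35e-09 m
E = (pi * 1.055e-34)^2 / (2 * 9.109e-31 * (6.35e-09)^2)
E(J) = 1.4954e-21
E = E(J) / 1.602e-19 = 0.0093 eV

0.0093


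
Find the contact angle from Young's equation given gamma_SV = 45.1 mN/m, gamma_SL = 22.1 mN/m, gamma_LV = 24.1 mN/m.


cos(theta) = (gamma_SV - gamma_SL) / gamma_LV
cos(theta) = (45.1 - 22.1) / 24.1
cos(theta) = 0.954357
theta = arccos(0.954357) = 17.38 degrees

17.38


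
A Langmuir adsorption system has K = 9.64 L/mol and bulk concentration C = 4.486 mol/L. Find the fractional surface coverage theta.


Langmuir isotherm: theta = K*C / (1 + K*C)
K*C = 9.64 * 4.486 = 43.24504
theta = 43.24504 / (1 + 43.24504) = 43.24504 / 44.24504
theta = 0.9774

0.9774


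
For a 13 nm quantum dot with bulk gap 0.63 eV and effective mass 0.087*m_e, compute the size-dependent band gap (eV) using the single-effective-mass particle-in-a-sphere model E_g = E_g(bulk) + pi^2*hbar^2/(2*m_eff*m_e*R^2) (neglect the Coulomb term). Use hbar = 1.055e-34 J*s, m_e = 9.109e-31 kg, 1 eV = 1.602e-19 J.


Radius R = 13/2 nm = 6.5e-09 m
Confinement energy dE = pi^2 * hbar^2 / (2 * m_eff * m_e * R^2)
dE = pi^2 * (1.055e-34)^2 / (2 * 0.087 * 9.109e-31 * (6.5e-09)^2) J, divided by 1.602e-19 J/eV
dE = 0.1024 eV
Total band gap = E_g(bulk) + dE = 0.63 + 0.1024 = 0.7324 eV

0.7324


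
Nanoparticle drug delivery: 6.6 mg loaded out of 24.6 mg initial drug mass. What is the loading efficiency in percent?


Drug loading efficiency = (drug loaded / drug initial) * 100
DLE = 6.6 / 24.6 * 100
DLE = 0.2683 * 100
DLE = 26.83%

26.83


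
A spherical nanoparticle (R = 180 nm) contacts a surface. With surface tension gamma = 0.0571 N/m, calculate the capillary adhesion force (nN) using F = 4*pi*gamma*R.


Convert radius: R = 180 nm = 1.8e-07 m
F = 4 * pi * gamma * R
F = 4 * pi * 0.0571 * 1.8e-07
F = 1.29157e-07 N = 129.1572 nN

129.1572


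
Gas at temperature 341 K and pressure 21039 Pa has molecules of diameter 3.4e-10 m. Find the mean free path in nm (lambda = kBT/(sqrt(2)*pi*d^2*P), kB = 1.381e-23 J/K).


Mean free path: lambda = kB*T / (sqrt(2) * pi * d^2 * P)
lambda = 1.381e-23 * 341 / (sqrt(2) * pi * (3.4e-10)^2 * 21039)
lambda = 4.35813e-07 m
lambda = 435.81 nm

435.81


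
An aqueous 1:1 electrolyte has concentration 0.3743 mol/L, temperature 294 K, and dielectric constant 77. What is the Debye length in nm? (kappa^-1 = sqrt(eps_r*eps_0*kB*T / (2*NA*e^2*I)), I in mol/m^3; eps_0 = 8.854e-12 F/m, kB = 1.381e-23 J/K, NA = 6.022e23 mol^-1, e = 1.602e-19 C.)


Ionic strength I = 0.3743 * 1^2 * 1000 = 374.3 mol/m^3
kappa^-1 = sqrt(77 * 8.854e-12 * 1.381e-23 * 294 / (2 * 6.022e23 * (1.602e-19)^2 * 374.3))
kappa^-1 = 0.489 nm

0.489


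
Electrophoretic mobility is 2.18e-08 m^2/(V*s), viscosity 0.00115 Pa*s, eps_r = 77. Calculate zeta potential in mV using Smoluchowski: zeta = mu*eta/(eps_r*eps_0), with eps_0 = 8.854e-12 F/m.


Smoluchowski equation: zeta = mu * eta / (eps_r * eps_0)
zeta = 2.18e-08 * 0.00115 / (77 * 8.854e-12)
zeta = 0.036773 V = 36.77 mV

36.77


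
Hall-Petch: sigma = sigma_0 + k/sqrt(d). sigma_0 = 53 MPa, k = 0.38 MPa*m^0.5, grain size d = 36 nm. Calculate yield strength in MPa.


d = 36 nm = 3.6e-08 m
sqrt(d) = 0.0001897367
Hall-Petch contribution = k / sqrt(d) = 0.38 / 0.0001897367 = 2002.8 MPa
sigma = sigma_0 + k/sqrt(d) = 53 + 2002.8 = 2055.8 MPa

2055.8


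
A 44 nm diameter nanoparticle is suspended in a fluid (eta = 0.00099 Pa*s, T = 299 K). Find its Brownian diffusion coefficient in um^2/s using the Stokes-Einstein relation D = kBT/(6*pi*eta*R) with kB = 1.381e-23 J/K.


Radius R = 44/2 = 22 nm = 2.2e-08 m
D = kB*T / (6*pi*eta*R)
D = 1.381e-23 * 299 / (6 * pi * 0.00099 * 2.2e-08)
D = 1.00579e-11 m^2/s = 10.058 um^2/s

10.058


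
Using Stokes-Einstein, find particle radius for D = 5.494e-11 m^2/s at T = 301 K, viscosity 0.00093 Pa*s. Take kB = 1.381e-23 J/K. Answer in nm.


Stokes-Einstein: R = kB*T / (6*pi*eta*D)
R = 1.381e-23 * 301 / (6 * pi * 0.00093 * 5.494e-11)
R = 4.31606e-09 m = 4.32 nm

4.32


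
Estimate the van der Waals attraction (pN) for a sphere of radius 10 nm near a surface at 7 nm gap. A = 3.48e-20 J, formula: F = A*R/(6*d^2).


Convert to SI: R = 10 nm = 1e-08 m, d = 7 nm = 7e-09 m
F = A * R / (6 * d^2)
F = 3.48e-20 * 1e-08 / (6 * (7e-09)^2)
F = 1.18367e-12 N = 1.184 pN

1.184


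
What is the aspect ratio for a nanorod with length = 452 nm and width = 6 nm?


Aspect ratio AR = length / diameter
AR = 452 / 6
AR = 75.33

75.33


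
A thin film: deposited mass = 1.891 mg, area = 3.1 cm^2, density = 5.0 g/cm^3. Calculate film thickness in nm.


Convert: m = 1.891 mg = 1.8910e-06 kg, A = 3.1 cm^2 = 3.1000e-04 m^2, rho = 5.0 g/cm^3 = 5000 kg/m^3
t = m / (A * rho)
t = 1.8910e-06 / (3.1000e-04 * 5000)
t = 1.2200e-06 m = 1220.0 nm

1220.0


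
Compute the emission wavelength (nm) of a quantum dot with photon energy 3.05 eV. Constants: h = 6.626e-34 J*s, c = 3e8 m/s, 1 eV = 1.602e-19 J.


Convert energy: E = 3.05 eV = 3.05 * 1.602e-19 = 4.8861e-19 J
lambda = h*c / E = 6.626e-34 * 3e8 / 4.8861e-19
lambda = 4.06828e-07 m = 406.8 nm

406.8


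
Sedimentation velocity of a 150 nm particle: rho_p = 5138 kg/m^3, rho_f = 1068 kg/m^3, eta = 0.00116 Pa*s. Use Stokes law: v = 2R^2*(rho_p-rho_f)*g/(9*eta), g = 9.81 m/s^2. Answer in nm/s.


Radius R = 150/2 nm = 7.5e-08 m
Density difference = 5138 - 1068 = 4070 kg/m^3
v = 2 * R^2 * (rho_p - rho_f) * g / (9 * eta)
v = 2 * (7.5e-08)^2 * 4070 * 9.81 / (9 * 0.00116)
v = 4.30245e-08 m/s = 43.0245 nm/s

43.0245


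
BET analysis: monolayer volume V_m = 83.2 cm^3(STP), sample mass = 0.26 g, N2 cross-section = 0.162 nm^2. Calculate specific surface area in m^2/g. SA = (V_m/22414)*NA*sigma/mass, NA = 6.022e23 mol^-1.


Number of moles in monolayer = V_m / 22414 = 83.2 / 22414 = 0.00371197
Number of molecules = moles * NA = 0.00371197 * 6.022e23
SA = molecules * sigma / mass
SA = (83.2 / 22414) * 6.022e23 * 0.162e-18 / 0.26
SA = 1392.8 m^2/g

1392.8


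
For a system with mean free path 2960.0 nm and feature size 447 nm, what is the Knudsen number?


Knudsen number Kn = lambda / L
Kn = 2960.0 / 447
Kn = 6.6219

6.6219


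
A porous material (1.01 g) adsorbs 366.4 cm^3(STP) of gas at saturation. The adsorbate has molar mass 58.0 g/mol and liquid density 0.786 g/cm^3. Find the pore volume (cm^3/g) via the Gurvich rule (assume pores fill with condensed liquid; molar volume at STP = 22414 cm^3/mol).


Moles adsorbed n = V_ads / 22414 = 366.4 / 22414 = 1.634693e-02 mol
Liquid volume V_liq = n * M / rho_liq = 1.634693e-02 * 58.0 / 0.786 = 1.20626 cm^3
Specific pore volume V_pore = V_liq / m_sample = 1.20626 / 1.01
V_pore = 1.1943 cm^3/g

1.1943


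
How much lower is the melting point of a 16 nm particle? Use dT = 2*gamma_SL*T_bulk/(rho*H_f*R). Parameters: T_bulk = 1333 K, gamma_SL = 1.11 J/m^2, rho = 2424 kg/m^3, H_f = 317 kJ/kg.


Radius R = 16/2 = 8 nm = 8e-09 m
Convert H_f = 317 kJ/kg = 317000 J/kg
dT = 2 * gamma_SL * T_bulk / (rho * H_f * R)
dT = 2 * 1.11 * 1333 / (2424 * 317000 * 8e-09)
dT = 481.4 K

481.4


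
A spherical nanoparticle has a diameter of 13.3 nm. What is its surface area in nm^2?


Radius r = 13.3/2 = 6.65 nm
Surface area SA = 4 * pi * r^2
SA = 4 * pi * (6.65)^2
SA = 555.72 nm^2

555.72


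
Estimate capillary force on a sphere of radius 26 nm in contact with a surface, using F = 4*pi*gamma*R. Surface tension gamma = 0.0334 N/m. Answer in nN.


Convert radius: R = 26 nm = 2.6e-08 m
F = 4 * pi * gamma * R
F = 4 * pi * 0.0334 * 2.6e-08
F = 1.09126e-08 N = 10.9126 nN

10.9126


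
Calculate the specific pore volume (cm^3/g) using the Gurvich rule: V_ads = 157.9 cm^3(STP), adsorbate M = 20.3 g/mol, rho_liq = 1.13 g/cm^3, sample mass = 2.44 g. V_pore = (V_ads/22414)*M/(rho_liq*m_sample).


Moles adsorbed n = V_ads / 22414 = 157.9 / 22414 = 7.044704e-03 mol
Liquid volume V_liq = n * M / rho_liq = 7.044704e-03 * 20.3 / 1.13 = 0.12656 cm^3
Specific pore volume V_pore = V_liq / m_sample = 0.12656 / 2.44
V_pore = 0.0519 cm^3/g

0.0519


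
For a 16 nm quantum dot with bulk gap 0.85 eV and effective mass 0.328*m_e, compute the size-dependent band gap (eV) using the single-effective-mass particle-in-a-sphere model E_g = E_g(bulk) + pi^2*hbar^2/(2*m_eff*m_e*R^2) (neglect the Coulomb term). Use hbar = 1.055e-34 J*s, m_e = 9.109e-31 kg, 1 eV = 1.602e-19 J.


Radius R = 16/2 nm = 8e-09 m
Confinement energy dE = pi^2 * hbar^2 / (2 * m_eff * m_e * R^2)
dE = pi^2 * (1.055e-34)^2 / (2 * 0.328 * 9.109e-31 * (8e-09)^2) J, divided by 1.602e-19 J/eV
dE = 0.0179 eV
Total band gap = E_g(bulk) + dE = 0.85 + 0.0179 = 0.8679 eV

0.8679


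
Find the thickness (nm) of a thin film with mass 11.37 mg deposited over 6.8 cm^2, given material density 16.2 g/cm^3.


Convert: m = 11.37 mg = 1.1370e-05 kg, A = 6.8 cm^2 = 6.8000e-04 m^2, rho = 16.2 g/cm^3 = 16200 kg/m^3
t = m / (A * rho)
t = 1.1370e-05 / (6.8000e-04 * 16200)
t = 1.0321e-06 m = 1032.1 nm

1032.1


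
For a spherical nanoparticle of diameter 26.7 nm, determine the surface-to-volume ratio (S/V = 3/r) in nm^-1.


Radius r = 26.7/2 = 13.35 nm
S/V = 3 / r = 3 / 13.35
S/V = 0.2247 nm^-1

0.2247


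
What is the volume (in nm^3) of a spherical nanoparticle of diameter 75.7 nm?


Radius r = 75.7/2 = 37.85 nm
Volume V = (4/3) * pi * r^3
V = (4/3) * pi * (37.85)^3
V = 227136.15 nm^3

227136.15


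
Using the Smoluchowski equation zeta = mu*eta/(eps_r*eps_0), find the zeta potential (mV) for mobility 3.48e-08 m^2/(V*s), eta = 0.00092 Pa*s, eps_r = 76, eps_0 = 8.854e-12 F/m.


Smoluchowski equation: zeta = mu * eta / (eps_r * eps_0)
zeta = 3.48e-08 * 0.00092 / (76 * 8.854e-12)
zeta = 0.047579 V = 47.58 mV

47.58


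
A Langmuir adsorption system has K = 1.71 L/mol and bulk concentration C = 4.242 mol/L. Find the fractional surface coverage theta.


Langmuir isotherm: theta = K*C / (1 + K*C)
K*C = 1.71 * 4.242 = 7.25382
theta = 7.25382 / (1 + 7.25382) = 7.25382 / 8.25382
theta = 0.8788

0.8788


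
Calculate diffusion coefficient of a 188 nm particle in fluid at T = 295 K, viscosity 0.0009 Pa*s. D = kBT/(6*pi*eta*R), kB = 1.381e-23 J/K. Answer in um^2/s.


Radius R = 188/2 = 94 nm = 9.4e-08 m
D = kB*T / (6*pi*eta*R)
D = 1.381e-23 * 295 / (6 * pi * 0.0009 * 9.4e-08)
D = 2.55473e-12 m^2/s = 2.555 um^2/s

2.555


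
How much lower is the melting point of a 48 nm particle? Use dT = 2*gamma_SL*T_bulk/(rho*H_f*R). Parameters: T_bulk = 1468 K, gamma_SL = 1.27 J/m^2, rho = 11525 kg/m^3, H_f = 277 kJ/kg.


Radius R = 48/2 = 24 nm = 2.4e-08 m
Convert H_f = 277 kJ/kg = 277000 J/kg
dT = 2 * gamma_SL * T_bulk / (rho * H_f * R)
dT = 2 * 1.27 * 1468 / (11525 * 277000 * 2.4e-08)
dT = 48.7 K

48.7
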